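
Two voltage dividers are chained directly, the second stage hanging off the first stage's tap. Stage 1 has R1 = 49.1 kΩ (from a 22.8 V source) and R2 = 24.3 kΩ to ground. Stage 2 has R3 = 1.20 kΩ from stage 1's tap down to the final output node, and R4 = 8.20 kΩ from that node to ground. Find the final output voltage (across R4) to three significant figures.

V_out ≈ 2.41 V

Stage 2 presents R3+R4 = 9.400 kΩ as a load on stage 1's tap.
Stage 1's lower leg becomes R2‖(R3+R4) = 6.778 kΩ, so V_mid = 22.8 × 6.778/55.88 = 2.766 V.
Stage 2 is itself unloaded: V_out = V_mid × R4/(R3+R4) = 2.766 × 8.20/9.400 = 2.41 V.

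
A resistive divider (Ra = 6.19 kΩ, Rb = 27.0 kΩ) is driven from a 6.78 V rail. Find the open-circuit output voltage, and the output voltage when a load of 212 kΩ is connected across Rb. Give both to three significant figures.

Unloaded: 5.52 V; loaded: 5.39 V

Open-circuit: V = 6.78 × 27.0/(6.19 + 27.0) = 5.52 V.
With the load, Rb becomes Rb‖R_L = 23.95 kΩ, so V = 6.78 × 23.95/30.14 = 5.39 V.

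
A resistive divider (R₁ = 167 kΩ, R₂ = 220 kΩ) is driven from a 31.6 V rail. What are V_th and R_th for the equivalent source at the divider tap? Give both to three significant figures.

V_th is the open-circuit tap voltage: 31.6 × 220/(167 + 220) = 18.0 V.
With the supply zeroed, R₁ and R₂ appear in parallel from the tap: R_th = R₁‖R₂ = (167 × 220)/387.0 = 94.9 kΩ.

V_th = 18.0 V, R_th = 94.9 kΩ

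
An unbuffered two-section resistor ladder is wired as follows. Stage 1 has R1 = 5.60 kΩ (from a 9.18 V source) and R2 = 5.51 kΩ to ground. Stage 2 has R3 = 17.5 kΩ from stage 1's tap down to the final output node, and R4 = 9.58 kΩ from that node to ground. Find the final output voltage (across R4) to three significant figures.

V_out ≈ 1.46 V

Stage 2 presents R3+R4 = 27.08 kΩ as a load on stage 1's tap.
Stage 1's lower leg becomes R2‖(R3+R4) = 4.578 kΩ, so V_mid = 9.18 × 4.578/10.18 = 4.129 V.
Stage 2 is itself unloaded: V_out = V_mid × R4/(R3+R4) = 4.129 × 9.58/27.08 = 1.46 V.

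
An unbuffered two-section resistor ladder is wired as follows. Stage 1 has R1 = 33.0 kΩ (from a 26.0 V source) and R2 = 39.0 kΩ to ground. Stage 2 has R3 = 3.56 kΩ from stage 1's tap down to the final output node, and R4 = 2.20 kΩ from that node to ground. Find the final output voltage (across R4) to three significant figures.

Stage 2 presents R3+R4 = 5.760 kΩ as a load on stage 1's tap.
Stage 1's lower leg becomes R2‖(R3+R4) = 5.019 kΩ, so V_mid = 26.0 × 5.019/38.02 = 3.432 V.
Stage 2 is itself unloaded: V_out = V_mid × R4/(R3+R4) = 3.432 × 2.20/5.760 = 1.31 V.

V_out ≈ 1.31 V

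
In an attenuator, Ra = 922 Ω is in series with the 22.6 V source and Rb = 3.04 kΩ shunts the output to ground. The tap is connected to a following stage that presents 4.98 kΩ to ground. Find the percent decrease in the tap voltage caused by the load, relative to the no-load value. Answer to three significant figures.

Unloaded V = 22.6 × 3040/3962 = 17.341 V.
Loaded: Rb‖R_L = 1888 Ω, giving V = 22.6 × 1888/2810 = 15.184 V.
Drop = (17.341 − 15.184) / 17.341 = 12.4 %.

12.4 %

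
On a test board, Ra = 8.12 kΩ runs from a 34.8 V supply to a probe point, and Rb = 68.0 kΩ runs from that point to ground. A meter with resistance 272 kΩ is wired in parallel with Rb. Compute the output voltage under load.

V_out ≈ 30.3 V

The load sits in parallel with Rb: Rb‖R_L = (68.0 × 272) / (68.0 + 272) = 54.40 kΩ.
V_out = 34.8 × 54.40 / (8.12 + 54.40) = 34.8 × 54.40/62.52 = 30.3 V.
(Unloaded it would have been 31.1 V.)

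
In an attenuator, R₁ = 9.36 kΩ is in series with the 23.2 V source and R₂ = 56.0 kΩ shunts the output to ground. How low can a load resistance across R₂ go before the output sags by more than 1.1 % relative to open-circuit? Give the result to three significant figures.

R_L(min) ≈ 721 kΩ

Output resistance R_th = R₁‖R₂ = (9.36 × 56.0)/65.36 = 8.020 kΩ.
The fractional drop is R_th/(R_th + R_L); requiring this ≤ 0.0110 gives R_L ≥ R_th(1/0.0110 − 1) = 8.020 × 89.91 = 721 kΩ.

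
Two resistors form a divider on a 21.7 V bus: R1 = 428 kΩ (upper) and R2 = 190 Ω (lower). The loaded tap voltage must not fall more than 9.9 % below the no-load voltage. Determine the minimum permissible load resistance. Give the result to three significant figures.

R_L(min) ≈ 1.73 kΩ

Output resistance R_th = R1‖R2 = (428000 × 190)/428200 = 189.9 Ω.
The fractional drop is R_th/(R_th + R_L); requiring this ≤ 0.0990 gives R_L ≥ R_th(1/0.0990 − 1) = 189.9 × 9.101 = 1.73 kΩ.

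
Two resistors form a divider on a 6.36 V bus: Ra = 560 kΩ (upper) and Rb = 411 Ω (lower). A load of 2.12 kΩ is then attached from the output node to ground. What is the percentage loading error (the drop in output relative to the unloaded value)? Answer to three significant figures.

16.2 %

Unloaded V = 6.36 × 411/560400 = 0.004664 V.
Loaded: Rb‖R_L = 344.3 Ω, giving V = 6.36 × 344.3/560300 = 0.003907 V.
Drop = (0.004664 − 0.003907) / 0.004664 = 16.2 %.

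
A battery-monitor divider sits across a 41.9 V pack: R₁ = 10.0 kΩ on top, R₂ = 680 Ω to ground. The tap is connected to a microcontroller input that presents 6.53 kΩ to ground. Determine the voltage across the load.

V_out ≈ 2.43 V

The load sits in parallel with R₂: R₂‖R_L = (680 × 6530) / (680 + 6530) = 615.9 Ω.
V_out = 41.9 × 615.9 / (10000 + 615.9) = 41.9 × 615.9/10620 = 2.43 V.
(Unloaded it would have been 2.67 V.)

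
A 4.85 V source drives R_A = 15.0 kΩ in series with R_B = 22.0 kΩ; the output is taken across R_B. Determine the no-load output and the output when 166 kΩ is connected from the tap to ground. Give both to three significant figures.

Open-circuit: V = 4.85 × 22.0/(15.0 + 22.0) = 2.88 V.
With the load, R_B becomes R_B‖R_L = 19.43 kΩ, so V = 4.85 × 19.43/34.43 = 2.74 V.

Unloaded: 2.88 V; loaded: 2.74 V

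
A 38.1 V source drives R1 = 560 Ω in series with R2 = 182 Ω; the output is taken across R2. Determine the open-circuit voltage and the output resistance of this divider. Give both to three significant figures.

V_th = 9.35 V, R_th = 137 Ω

V_th is the open-circuit tap voltage: 38.1 × 182/(560 + 182) = 9.35 V.
With the supply zeroed, R1 and R2 appear in parallel from the tap: R_th = R1‖R2 = (560 × 182)/742.0 = 137 Ω.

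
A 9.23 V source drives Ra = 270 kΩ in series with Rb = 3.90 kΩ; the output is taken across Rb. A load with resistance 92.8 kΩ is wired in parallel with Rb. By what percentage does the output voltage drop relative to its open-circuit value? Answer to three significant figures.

The divider's output (Thévenin) resistance is Ra‖Rb = 3.844 kΩ.
Fractional drop under load = R_th/(R_th + R_L) = 3.844 / (3.844 + 92.8) = 0.03978.
So the output falls by 3.98 %.

3.98 %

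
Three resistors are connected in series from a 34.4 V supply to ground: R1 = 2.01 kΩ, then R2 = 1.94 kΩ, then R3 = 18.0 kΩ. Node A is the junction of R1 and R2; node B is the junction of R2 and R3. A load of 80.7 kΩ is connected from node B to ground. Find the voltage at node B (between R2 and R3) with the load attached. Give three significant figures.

V ≈ 27.1 V

At node B, R3 is in parallel with the load: R3‖R_L = 14.72 kΩ.
Below node A the resistance is R2 + (R3‖R_L) = 16.66 kΩ, so V_A = 34.4 × 16.66/18.67 = 30.70 V.
Then V_B = V_A × (R3‖R_L)/(R2 + R3‖R_L) = 30.70 × 14.72/16.66 = 27.1 V.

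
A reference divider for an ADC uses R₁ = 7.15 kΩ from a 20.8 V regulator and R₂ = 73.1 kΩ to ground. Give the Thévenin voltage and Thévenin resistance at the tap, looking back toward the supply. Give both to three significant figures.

V_th = 18.9 V, R_th = 6.51 kΩ

V_th is the open-circuit tap voltage: 20.8 × 73.1/(7.15 + 73.1) = 18.9 V.
With the supply zeroed, R₁ and R₂ appear in parallel from the tap: R_th = R₁‖R₂ = (7.15 × 73.1)/80.25 = 6.51 kΩ.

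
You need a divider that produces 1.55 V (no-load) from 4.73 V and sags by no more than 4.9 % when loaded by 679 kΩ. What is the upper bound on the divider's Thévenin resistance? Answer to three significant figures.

R_th ≤ 35.0 kΩ

Loading drop = R_th/(R_th + R_L) ≤ 0.0490, so R_th ≤ R_L · ε/(1−ε) = 679 kΩ × 0.0490/0.9510 = 35.0 kΩ.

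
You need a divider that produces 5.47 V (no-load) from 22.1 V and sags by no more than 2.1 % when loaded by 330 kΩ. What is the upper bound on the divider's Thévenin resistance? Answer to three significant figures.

R_th ≤ 7.08 kΩ

Loading drop = R_th/(R_th + R_L) ≤ 0.0210, so R_th ≤ R_L · ε/(1−ε) = 330 kΩ × 0.0210/0.9790 = 7.08 kΩ.
(Any R1, R2 with R2/(R1+R2) = 0.248 and R1‖R2 ≤ 7.08 kΩ will meet the spec.)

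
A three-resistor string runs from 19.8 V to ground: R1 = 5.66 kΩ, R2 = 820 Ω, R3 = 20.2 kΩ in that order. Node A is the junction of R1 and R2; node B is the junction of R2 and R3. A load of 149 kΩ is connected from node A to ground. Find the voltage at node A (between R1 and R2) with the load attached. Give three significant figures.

V ≈ 15.1 V

Below node A the series string R2+R3 = 21020 Ω sits in parallel with the 149000 Ω load: 18420 Ω.
V_A = 19.8 × 18420/(5660 + 18420) = 15.1 V.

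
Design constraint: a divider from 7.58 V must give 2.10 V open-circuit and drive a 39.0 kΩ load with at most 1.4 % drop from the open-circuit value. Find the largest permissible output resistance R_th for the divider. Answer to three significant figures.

R_th ≤ 554 Ω

Loading drop = R_th/(R_th + R_L) ≤ 0.0140, so R_th ≤ R_L · ε/(1−ε) = 39.0 kΩ × 0.0140/0.9860 = 554 Ω.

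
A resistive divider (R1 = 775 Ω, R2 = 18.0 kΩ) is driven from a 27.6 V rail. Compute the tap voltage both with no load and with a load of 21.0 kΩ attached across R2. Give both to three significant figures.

Unloaded: 26.5 V; loaded: 25.6 V

Open-circuit: V = 27.6 × 18000/(775 + 18000) = 26.5 V.
With the load, R2 becomes R2‖R_L = 9692 Ω, so V = 27.6 × 9692/10470 = 25.6 V.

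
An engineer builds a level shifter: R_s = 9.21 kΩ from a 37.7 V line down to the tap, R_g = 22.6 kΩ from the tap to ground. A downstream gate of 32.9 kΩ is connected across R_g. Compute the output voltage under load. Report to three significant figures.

The load sits in parallel with R_g: R_g‖R_L = (22.6 × 32.9) / (22.6 + 32.9) = 13.40 kΩ.
V_out = 37.7 × 13.40 / (9.21 + 13.40) = 37.7 × 13.40/22.61 = 22.3 V.

V_out ≈ 22.3 V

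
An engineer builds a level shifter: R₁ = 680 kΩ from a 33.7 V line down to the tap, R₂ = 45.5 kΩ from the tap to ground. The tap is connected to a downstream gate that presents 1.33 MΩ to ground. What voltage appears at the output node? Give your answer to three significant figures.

The load sits in parallel with R₂: R₂‖R_L = (45.5 × 1330) / (45.5 + 1330) = 43.99 kΩ.
V_out = 33.7 × 43.99 / (680 + 43.99) = 33.7 × 43.99/724.0 = 2.05 V.
(Unloaded it would have been 2.11 V.)

V_out ≈ 2.05 V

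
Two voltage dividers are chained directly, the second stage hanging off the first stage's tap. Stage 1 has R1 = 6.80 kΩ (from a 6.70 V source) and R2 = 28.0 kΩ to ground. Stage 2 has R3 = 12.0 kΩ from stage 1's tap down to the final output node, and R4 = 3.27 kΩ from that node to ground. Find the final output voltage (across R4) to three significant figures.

Stage 2 presents R3+R4 = 15.27 kΩ as a load on stage 1's tap.
Stage 1's lower leg becomes R2‖(R3+R4) = 9.881 kΩ, so V_mid = 6.70 × 9.881/16.68 = 3.969 V.
Stage 2 is itself unloaded: V_out = V_mid × R4/(R3+R4) = 3.969 × 3.27/15.27 = 0.850 V.

V_out ≈ 0.850 V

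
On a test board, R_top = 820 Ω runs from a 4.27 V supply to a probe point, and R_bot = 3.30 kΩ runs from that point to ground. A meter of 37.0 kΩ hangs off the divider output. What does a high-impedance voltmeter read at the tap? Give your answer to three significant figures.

V_out ≈ 3.36 V

The load sits in parallel with R_bot: R_bot‖R_L = (3300 × 37000) / (3300 + 37000) = 3030 Ω.
V_out = 4.27 × 3030 / (820 + 3030) = 4.27 × 3030/3850 = 3.36 V.
(Unloaded it would have been 3.42 V.)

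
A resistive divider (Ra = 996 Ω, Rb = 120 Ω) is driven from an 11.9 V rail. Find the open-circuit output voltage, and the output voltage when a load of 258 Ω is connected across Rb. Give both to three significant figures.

Open-circuit: V = 11.9 × 120/(996 + 120) = 1.28 V.
With the load, Rb becomes Rb‖R_L = 81.90 Ω, so V = 11.9 × 81.90/1078 = 0.904 V.

Unloaded: 1.28 V; loaded: 0.904 V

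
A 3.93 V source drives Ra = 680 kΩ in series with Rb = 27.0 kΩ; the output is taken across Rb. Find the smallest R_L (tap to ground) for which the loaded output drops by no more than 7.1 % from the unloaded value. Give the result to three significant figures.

Output resistance R_th = Ra‖Rb = (680 × 27.0)/707.0 = 25.97 kΩ.
The fractional drop is R_th/(R_th + R_L); requiring this ≤ 0.0710 gives R_L ≥ R_th(1/0.0710 − 1) = 25.97 × 13.08 = 340 kΩ.

R_L(min) ≈ 340 kΩ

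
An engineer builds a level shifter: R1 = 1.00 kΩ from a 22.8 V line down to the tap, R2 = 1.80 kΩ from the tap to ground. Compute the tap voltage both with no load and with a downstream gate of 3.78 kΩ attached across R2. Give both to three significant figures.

Unloaded: 14.7 V; loaded: 12.5 V

Open-circuit: V = 22.8 × 1.80/(1.00 + 1.80) = 14.7 V.
With the load, R2 becomes R2‖R_L = 1.219 kΩ, so V = 22.8 × 1.219/2.219 = 12.5 V.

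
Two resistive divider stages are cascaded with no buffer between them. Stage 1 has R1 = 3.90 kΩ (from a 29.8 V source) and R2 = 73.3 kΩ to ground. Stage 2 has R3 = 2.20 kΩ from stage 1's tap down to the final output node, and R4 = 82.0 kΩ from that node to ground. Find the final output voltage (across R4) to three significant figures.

V_out ≈ 26.4 V

Stage 2 presents R3+R4 = 84.20 kΩ as a load on stage 1's tap.
Stage 1's lower leg becomes R2‖(R3+R4) = 39.19 kΩ, so V_mid = 29.8 × 39.19/43.09 = 27.10 V.
Stage 2 is itself unloaded: V_out = V_mid × R4/(R3+R4) = 27.10 × 82.0/84.20 = 26.4 V.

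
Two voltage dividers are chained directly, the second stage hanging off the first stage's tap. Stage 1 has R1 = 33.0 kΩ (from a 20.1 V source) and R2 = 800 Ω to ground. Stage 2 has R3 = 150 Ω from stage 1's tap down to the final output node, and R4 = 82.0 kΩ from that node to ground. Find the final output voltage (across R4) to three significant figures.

V_out ≈ 0.470 V

Stage 2 presents R3+R4 = 82150 Ω as a load on stage 1's tap.
Stage 1's lower leg becomes R2‖(R3+R4) = 792.3 Ω, so V_mid = 20.1 × 792.3/33790 = 0.4713 V.
Stage 2 is itself unloaded: V_out = V_mid × R4/(R3+R4) = 0.4713 × 82000/82150 = 0.470 V.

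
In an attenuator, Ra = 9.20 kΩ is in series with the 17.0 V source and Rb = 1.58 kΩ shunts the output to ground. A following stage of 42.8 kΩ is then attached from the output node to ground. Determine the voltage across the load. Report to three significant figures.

The load sits in parallel with Rb: Rb‖R_L = (1.58 × 42.8) / (1.58 + 42.8) = 1.524 kΩ.
V_out = 17.0 × 1.524 / (9.20 + 1.524) = 17.0 × 1.524/10.72 = 2.42 V.
(Unloaded it would have been 2.49 V.)

V_out ≈ 2.42 V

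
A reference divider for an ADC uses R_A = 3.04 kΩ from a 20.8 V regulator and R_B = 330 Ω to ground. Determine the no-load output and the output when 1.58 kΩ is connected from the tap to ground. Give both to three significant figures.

Open-circuit: V = 20.8 × 330/(3040 + 330) = 2.04 V.
With the load, R_B becomes R_B‖R_L = 273.0 Ω, so V = 20.8 × 273.0/3313 = 1.71 V.

Unloaded: 2.04 V; loaded: 1.71 V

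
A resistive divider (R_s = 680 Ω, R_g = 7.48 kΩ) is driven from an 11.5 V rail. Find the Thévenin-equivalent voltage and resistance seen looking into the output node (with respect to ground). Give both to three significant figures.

V_th is the open-circuit tap voltage: 11.5 × 7480/(680 + 7480) = 10.5 V.
With the supply zeroed, R_s and R_g appear in parallel from the tap: R_th = R_s‖R_g = (680 × 7480)/8160 = 623 Ω.

V_th = 10.5 V, R_th = 623 Ω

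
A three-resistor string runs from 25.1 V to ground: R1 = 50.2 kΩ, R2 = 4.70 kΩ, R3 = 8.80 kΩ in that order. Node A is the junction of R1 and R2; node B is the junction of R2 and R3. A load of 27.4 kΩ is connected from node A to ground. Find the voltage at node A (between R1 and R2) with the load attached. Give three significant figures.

V ≈ 3.83 V

Below node A the series string R2+R3 = 13.50 kΩ sits in parallel with the 27.4 kΩ load: 9.044 kΩ.
V_A = 25.1 × 9.044/(50.2 + 9.044) = 3.83 V.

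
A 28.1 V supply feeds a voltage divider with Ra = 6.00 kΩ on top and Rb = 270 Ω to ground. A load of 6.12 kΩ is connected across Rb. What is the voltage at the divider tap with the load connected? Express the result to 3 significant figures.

The load sits in parallel with Rb: Rb‖R_L = (270 × 6120) / (270 + 6120) = 258.6 Ω.
V_out = 28.1 × 258.6 / (6000 + 258.6) = 28.1 × 258.6/6259 = 1.16 V.

V_out ≈ 1.16 V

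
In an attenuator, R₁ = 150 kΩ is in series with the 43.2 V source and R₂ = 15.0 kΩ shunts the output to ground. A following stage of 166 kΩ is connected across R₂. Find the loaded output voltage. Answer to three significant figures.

V_out ≈ 3.63 V

The load sits in parallel with R₂: R₂‖R_L = (15.0 × 166) / (15.0 + 166) = 13.76 kΩ.
V_out = 43.2 × 13.76 / (150 + 13.76) = 43.2 × 13.76/163.8 = 3.63 V.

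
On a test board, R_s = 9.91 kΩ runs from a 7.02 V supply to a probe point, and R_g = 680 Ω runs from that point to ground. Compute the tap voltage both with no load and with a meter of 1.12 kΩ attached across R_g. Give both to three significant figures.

Open-circuit: V = 7.02 × 680/(9910 + 680) = 0.451 V.
With the load, R_g becomes R_g‖R_L = 423.1 Ω, so V = 7.02 × 423.1/10330 = 0.287 V.

Unloaded: 0.451 V; loaded: 0.287 V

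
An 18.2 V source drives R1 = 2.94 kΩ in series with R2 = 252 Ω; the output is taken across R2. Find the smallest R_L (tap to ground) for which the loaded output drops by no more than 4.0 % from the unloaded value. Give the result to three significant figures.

Output resistance R_th = R1‖R2 = (2940 × 252)/3192 = 232.1 Ω.
The fractional drop is R_th/(R_th + R_L); requiring this ≤ 0.0400 gives R_L ≥ R_th(1/0.0400 − 1) = 232.1 × 24.00 = 5.57 kΩ.

R_L(min) ≈ 5.57 kΩ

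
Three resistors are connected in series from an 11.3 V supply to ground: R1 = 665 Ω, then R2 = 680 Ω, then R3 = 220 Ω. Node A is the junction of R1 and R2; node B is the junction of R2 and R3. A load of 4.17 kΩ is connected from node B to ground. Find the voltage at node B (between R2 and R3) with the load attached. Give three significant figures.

At node B, R3 is in parallel with the load: R3‖R_L = 209.0 Ω.
Below node A the resistance is R2 + (R3‖R_L) = 889.0 Ω, so V_A = 11.3 × 889.0/1554 = 6.464 V.
Then V_B = V_A × (R3‖R_L)/(R2 + R3‖R_L) = 6.464 × 209.0/889.0 = 1.52 V.

V ≈ 1.52 V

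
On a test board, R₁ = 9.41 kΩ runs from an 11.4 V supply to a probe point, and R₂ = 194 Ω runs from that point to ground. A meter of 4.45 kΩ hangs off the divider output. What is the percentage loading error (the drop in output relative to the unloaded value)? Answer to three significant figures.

The divider's output (Thévenin) resistance is R₁‖R₂ = 190.1 Ω.
Fractional drop under load = R_th/(R_th + R_L) = 190.1 / (190.1 + 4450) = 0.04097.
So the output falls by 4.10 %.

4.10 %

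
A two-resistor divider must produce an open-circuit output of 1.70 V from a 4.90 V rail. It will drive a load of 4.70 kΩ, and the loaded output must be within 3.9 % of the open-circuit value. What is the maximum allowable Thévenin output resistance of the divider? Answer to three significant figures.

Loading drop = R_th/(R_th + R_L) ≤ 0.0390, so R_th ≤ R_L · ε/(1−ε) = 4.70 kΩ × 0.0390/0.9610 = 191 Ω.

R_th ≤ 191 Ω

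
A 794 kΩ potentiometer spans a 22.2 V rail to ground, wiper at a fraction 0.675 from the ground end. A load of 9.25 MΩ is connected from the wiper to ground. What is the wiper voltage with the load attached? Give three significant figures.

V ≈ 14.7 V

The wiper splits the pot into (1−α)R = 258.0 kΩ above and αR = 536.0 kΩ below.
Lower section ‖ load = 506.6 kΩ.
V_wiper = 22.2 × 506.6/(258.0 + 506.6) = 14.7 V.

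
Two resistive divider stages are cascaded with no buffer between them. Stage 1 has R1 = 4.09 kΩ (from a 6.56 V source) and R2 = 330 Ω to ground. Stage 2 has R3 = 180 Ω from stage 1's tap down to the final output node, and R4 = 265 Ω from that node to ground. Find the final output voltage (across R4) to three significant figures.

Stage 2 presents R3+R4 = 445.0 Ω as a load on stage 1's tap.
Stage 1's lower leg becomes R2‖(R3+R4) = 189.5 Ω, so V_mid = 6.56 × 189.5/4279 = 0.2905 V.
Stage 2 is itself unloaded: V_out = V_mid × R4/(R3+R4) = 0.2905 × 265/445.0 = 0.173 V.

V_out ≈ 0.173 V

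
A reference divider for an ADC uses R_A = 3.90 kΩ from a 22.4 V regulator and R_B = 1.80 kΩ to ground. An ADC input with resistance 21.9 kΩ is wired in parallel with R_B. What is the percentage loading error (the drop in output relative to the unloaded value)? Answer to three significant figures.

The divider's output (Thévenin) resistance is R_A‖R_B = 1.232 kΩ.
Fractional drop under load = R_th/(R_th + R_L) = 1.232 / (1.232 + 21.9) = 0.05324.
So the output falls by 5.32 %.

5.32 %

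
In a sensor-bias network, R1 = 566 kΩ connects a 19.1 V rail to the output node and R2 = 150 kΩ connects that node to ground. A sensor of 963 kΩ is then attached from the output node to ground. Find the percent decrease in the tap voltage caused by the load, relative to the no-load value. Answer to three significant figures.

11.0 %

Unloaded V = 19.1 × 150/716.0 = 4.0014 V.
Loaded: R2‖R_L = 129.8 kΩ, giving V = 19.1 × 129.8/695.8 = 3.5627 V.
Drop = (4.0014 − 3.5627) / 4.0014 = 11.0 %.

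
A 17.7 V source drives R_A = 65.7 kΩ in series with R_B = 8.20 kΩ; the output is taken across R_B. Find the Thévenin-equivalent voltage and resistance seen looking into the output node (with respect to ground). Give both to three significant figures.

V_th is the open-circuit tap voltage: 17.7 × 8.20/(65.7 + 8.20) = 1.96 V.
With the supply zeroed, R_A and R_B appear in parallel from the tap: R_th = R_A‖R_B = (65.7 × 8.20)/73.90 = 7.29 kΩ.

V_th = 1.96 V, R_th = 7.29 kΩ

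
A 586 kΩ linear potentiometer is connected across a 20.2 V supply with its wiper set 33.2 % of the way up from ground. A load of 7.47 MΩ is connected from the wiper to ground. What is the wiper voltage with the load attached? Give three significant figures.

The wiper splits the pot into (1−α)R = 391.4 kΩ above and αR = 194.6 kΩ below.
Lower section ‖ load = 189.6 kΩ.
V_wiper = 20.2 × 189.6/(391.4 + 189.6) = 6.59 V.

V ≈ 6.59 V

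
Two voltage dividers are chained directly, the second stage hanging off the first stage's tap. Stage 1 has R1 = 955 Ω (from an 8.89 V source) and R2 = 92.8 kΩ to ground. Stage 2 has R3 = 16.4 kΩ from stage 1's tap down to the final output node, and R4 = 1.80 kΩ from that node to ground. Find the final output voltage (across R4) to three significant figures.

V_out ≈ 0.827 V

Stage 2 presents R3+R4 = 18200 Ω as a load on stage 1's tap.
Stage 1's lower leg becomes R2‖(R3+R4) = 15220 Ω, so V_mid = 8.89 × 15220/16170 = 8.365 V.
Stage 2 is itself unloaded: V_out = V_mid × R4/(R3+R4) = 8.365 × 1800/18200 = 0.827 V.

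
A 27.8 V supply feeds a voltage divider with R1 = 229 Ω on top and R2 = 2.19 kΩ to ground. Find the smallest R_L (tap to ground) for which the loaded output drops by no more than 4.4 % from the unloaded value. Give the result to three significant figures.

Output resistance R_th = R1‖R2 = (229 × 2190)/2419 = 207.3 Ω.
The fractional drop is R_th/(R_th + R_L); requiring this ≤ 0.0440 gives R_L ≥ R_th(1/0.0440 − 1) = 207.3 × 21.73 = 4.50 kΩ.

R_L(min) ≈ 4.50 kΩ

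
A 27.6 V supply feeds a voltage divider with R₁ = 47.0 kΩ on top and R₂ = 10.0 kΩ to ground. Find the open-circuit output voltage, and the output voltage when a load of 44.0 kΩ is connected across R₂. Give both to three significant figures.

Unloaded: 4.84 V; loaded: 4.08 V

Open-circuit: V = 27.6 × 10.0/(47.0 + 10.0) = 4.84 V.
With the load, R₂ becomes R₂‖R_L = 8.148 kΩ, so V = 27.6 × 8.148/55.15 = 4.08 V.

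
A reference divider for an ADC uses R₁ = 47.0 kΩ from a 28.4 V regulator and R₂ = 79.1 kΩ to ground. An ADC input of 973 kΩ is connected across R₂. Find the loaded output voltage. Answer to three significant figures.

V_out ≈ 17.3 V

The load sits in parallel with R₂: R₂‖R_L = (79.1 × 973) / (79.1 + 973) = 73.15 kΩ.
V_out = 28.4 × 73.15 / (47.0 + 73.15) = 28.4 × 73.15/120.2 = 17.3 V.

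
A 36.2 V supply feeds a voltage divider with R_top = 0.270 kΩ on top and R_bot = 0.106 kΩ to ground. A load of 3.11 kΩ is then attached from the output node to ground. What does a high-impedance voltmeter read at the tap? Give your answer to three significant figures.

The load sits in parallel with R_bot: R_bot‖R_L = (106 × 3110) / (106 + 3110) = 102.5 Ω.
V_out = 36.2 × 102.5 / (270 + 102.5) = 36.2 × 102.5/372.5 = 9.96 V.

V_out ≈ 9.96 V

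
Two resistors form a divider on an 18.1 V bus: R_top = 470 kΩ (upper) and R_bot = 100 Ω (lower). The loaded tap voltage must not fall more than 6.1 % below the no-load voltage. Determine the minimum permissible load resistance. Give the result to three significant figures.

R_L(min) ≈ 1.54 kΩ

Output resistance R_th = R_top‖R_bot = (470000 × 100)/470100 = 99.98 Ω.
The fractional drop is R_th/(R_th + R_L); requiring this ≤ 0.0610 gives R_L ≥ R_th(1/0.0610 − 1) = 99.98 × 15.39 = 1.54 kΩ.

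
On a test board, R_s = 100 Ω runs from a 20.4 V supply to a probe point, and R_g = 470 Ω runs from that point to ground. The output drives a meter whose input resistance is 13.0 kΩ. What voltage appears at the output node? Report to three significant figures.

V_out ≈ 16.7 V

The load sits in parallel with R_g: R_g‖R_L = (470 × 13000) / (470 + 13000) = 453.6 Ω.
V_out = 20.4 × 453.6 / (100 + 453.6) = 20.4 × 453.6/553.6 = 16.7 V.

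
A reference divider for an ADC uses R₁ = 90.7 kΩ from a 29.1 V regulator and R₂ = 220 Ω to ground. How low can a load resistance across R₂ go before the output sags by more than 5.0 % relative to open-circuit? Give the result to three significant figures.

R_L(min) ≈ 4.17 kΩ

Output resistance R_th = R₁‖R₂ = (90700 × 220)/90920 = 219.5 Ω.
The fractional drop is R_th/(R_th + R_L); requiring this ≤ 0.0500 gives R_L ≥ R_th(1/0.0500 − 1) = 219.5 × 19.00 = 4.17 kΩ.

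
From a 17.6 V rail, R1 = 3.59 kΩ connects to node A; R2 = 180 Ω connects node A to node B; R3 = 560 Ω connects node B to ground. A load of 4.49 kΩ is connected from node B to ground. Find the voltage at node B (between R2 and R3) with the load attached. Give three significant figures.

At node B, R3 is in parallel with the load: R3‖R_L = 497.9 Ω.
Below node A the resistance is R2 + (R3‖R_L) = 677.9 Ω, so V_A = 17.6 × 677.9/4268 = 2.796 V.
Then V_B = V_A × (R3‖R_L)/(R2 + R3‖R_L) = 2.796 × 497.9/677.9 = 2.05 V.

V ≈ 2.05 V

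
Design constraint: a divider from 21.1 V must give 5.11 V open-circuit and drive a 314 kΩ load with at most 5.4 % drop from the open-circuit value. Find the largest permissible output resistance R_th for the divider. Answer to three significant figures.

Loading drop = R_th/(R_th + R_L) ≤ 0.0540, so R_th ≤ R_L · ε/(1−ε) = 314 kΩ × 0.0540/0.9460 = 17.9 kΩ.

R_th ≤ 17.9 kΩ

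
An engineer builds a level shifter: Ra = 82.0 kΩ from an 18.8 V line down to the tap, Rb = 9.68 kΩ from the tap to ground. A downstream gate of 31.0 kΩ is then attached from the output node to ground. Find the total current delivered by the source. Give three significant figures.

Rb‖R_L = 7.377 kΩ, so the source sees Ra + Rb‖R_L = 89.38 kΩ.
I = 18.8 V / 89.38 kΩ = 0.210 mA.

I ≈ 0.210 mA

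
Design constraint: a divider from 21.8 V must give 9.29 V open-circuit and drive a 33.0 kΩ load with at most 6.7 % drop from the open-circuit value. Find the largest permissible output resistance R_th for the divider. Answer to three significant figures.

R_th ≤ 2.37 kΩ

Loading drop = R_th/(R_th + R_L) ≤ 0.0670, so R_th ≤ R_L · ε/(1−ε) = 33.0 kΩ × 0.0670/0.9330 = 2.37 kΩ.
(Any R1, R2 with R2/(R1+R2) = 0.426 and R1‖R2 ≤ 2.37 kΩ will meet the spec.)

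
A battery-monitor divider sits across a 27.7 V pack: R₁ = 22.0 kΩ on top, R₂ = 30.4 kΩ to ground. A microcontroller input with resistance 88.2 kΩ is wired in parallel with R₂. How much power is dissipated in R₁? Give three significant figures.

Total resistance from the source is R₁ + (R₂‖R_L) = 44.61 kΩ, so I = 27.7/44.61 kΩ = 0.6210 mA.
P = I²·R₁ = (0.6210 mA)² × 22.0 kΩ = 8.48 mW.

P ≈ 8.48 mW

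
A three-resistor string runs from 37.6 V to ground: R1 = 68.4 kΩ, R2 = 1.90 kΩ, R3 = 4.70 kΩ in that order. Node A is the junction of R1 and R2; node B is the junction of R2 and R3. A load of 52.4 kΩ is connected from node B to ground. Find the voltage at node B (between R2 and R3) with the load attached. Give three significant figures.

At node B, R3 is in parallel with the load: R3‖R_L = 4.313 kΩ.
Below node A the resistance is R2 + (R3‖R_L) = 6.213 kΩ, so V_A = 37.6 × 6.213/74.61 = 3.131 V.
Then V_B = V_A × (R3‖R_L)/(R2 + R3‖R_L) = 3.131 × 4.313/6.213 = 2.17 V.

V ≈ 2.17 V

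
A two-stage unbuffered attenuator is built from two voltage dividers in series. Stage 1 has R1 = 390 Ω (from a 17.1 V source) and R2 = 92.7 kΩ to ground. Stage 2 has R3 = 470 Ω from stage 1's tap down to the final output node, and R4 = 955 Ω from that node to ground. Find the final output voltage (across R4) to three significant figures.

V_out ≈ 8.97 V

Stage 2 presents R3+R4 = 1425 Ω as a load on stage 1's tap.
Stage 1's lower leg becomes R2‖(R3+R4) = 1403 Ω, so V_mid = 17.1 × 1403/1793 = 13.38 V.
Stage 2 is itself unloaded: V_out = V_mid × R4/(R3+R4) = 13.38 × 955/1425 = 8.97 V.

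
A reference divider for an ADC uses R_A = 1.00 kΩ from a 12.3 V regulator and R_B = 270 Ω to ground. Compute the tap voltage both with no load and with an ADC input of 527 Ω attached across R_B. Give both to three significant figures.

Unloaded: 2.61 V; loaded: 1.86 V

Open-circuit: V = 12.3 × 270/(1000 + 270) = 2.61 V.
With the load, R_B becomes R_B‖R_L = 178.5 Ω, so V = 12.3 × 178.5/1179 = 1.86 V.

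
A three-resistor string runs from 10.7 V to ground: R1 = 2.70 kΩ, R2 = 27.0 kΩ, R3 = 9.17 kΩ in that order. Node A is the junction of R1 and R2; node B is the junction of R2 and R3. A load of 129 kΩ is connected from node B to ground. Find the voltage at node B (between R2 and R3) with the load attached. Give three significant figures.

At node B, R3 is in parallel with the load: R3‖R_L = 8.561 kΩ.
Below node A the resistance is R2 + (R3‖R_L) = 35.56 kΩ, so V_A = 10.7 × 35.56/38.26 = 9.945 V.
Then V_B = V_A × (R3‖R_L)/(R2 + R3‖R_L) = 9.945 × 8.561/35.56 = 2.39 V.

V ≈ 2.39 V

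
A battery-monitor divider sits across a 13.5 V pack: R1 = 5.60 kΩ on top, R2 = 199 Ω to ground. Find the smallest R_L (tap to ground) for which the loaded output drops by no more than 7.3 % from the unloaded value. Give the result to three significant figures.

R_L(min) ≈ 2.44 kΩ

Output resistance R_th = R1‖R2 = (5600 × 199)/5799 = 192.2 Ω.
The fractional drop is R_th/(R_th + R_L); requiring this ≤ 0.0730 gives R_L ≥ R_th(1/0.0730 − 1) = 192.2 × 12.70 = 2.44 kΩ.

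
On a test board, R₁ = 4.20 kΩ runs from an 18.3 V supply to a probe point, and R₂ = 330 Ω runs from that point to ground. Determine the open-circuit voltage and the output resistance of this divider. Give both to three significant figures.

V_th = 1.33 V, R_th = 306 Ω

V_th is the open-circuit tap voltage: 18.3 × 330/(4200 + 330) = 1.33 V.
With the supply zeroed, R₁ and R₂ appear in parallel from the tap: R_th = R₁‖R₂ = (4200 × 330)/4530 = 306 Ω.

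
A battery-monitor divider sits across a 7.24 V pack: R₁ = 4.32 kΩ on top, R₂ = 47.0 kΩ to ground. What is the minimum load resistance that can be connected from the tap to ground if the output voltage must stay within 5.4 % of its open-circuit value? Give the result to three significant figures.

Output resistance R_th = R₁‖R₂ = (4.32 × 47.0)/51.32 = 3.956 kΩ.
The fractional drop is R_th/(R_th + R_L); requiring this ≤ 0.0540 gives R_L ≥ R_th(1/0.0540 − 1) = 3.956 × 17.52 = 69.3 kΩ.

R_L(min) ≈ 69.3 kΩ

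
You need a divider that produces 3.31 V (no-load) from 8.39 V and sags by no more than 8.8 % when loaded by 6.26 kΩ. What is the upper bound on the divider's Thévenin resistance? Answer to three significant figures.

Loading drop = R_th/(R_th + R_L) ≤ 0.0880, so R_th ≤ R_L · ε/(1−ε) = 6.26 kΩ × 0.0880/0.9120 = 604 Ω.

R_th ≤ 604 Ω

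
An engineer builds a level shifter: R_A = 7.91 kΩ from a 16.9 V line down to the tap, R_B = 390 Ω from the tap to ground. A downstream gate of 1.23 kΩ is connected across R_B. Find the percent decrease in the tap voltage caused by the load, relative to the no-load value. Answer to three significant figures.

Unloaded V = 16.9 × 390/8300 = 0.7941 V.
Loaded: R_B‖R_L = 296.1 Ω, giving V = 16.9 × 296.1/8206 = 0.6098 V.
Drop = (0.7941 − 0.6098) / 0.7941 = 23.2 %.

23.2 %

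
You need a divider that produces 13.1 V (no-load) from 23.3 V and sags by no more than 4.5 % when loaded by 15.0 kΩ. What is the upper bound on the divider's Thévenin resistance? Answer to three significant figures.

Loading drop = R_th/(R_th + R_L) ≤ 0.0450, so R_th ≤ R_L · ε/(1−ε) = 15.0 kΩ × 0.0450/0.9550 = 707 Ω.

R_th ≤ 707 Ω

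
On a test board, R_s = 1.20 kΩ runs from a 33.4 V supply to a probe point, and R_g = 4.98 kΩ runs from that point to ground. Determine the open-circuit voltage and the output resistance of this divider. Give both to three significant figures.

V_th = 26.9 V, R_th = 967 Ω

V_th is the open-circuit tap voltage: 33.4 × 4.98/(1.20 + 4.98) = 26.9 V.
With the supply zeroed, R_s and R_g appear in parallel from the tap: R_th = R_s‖R_g = (1.20 × 4.98)/6.180 = 967 Ω.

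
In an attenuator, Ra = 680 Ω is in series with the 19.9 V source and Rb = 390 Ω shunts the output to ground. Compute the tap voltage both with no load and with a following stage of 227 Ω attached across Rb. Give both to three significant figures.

Unloaded: 7.25 V; loaded: 3.47 V

Open-circuit: V = 19.9 × 390/(680 + 390) = 7.25 V.
With the load, Rb becomes Rb‖R_L = 143.5 Ω, so V = 19.9 × 143.5/823.5 = 3.47 V.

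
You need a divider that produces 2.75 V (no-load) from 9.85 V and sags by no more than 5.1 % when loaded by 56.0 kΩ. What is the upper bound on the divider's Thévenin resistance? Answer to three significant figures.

Loading drop = R_th/(R_th + R_L) ≤ 0.0510, so R_th ≤ R_L · ε/(1−ε) = 56.0 kΩ × 0.0510/0.9490 = 3.01 kΩ.
(Any R1, R2 with R2/(R1+R2) = 0.279 and R1‖R2 ≤ 3.01 kΩ will meet the spec.)

R_th ≤ 3.01 kΩ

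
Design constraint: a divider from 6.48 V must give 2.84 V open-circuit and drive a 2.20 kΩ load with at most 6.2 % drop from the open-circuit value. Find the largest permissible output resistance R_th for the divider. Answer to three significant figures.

Loading drop = R_th/(R_th + R_L) ≤ 0.0620, so R_th ≤ R_L · ε/(1−ε) = 2.20 kΩ × 0.0620/0.9380 = 145 Ω.
(Any R1, R2 with R2/(R1+R2) = 0.438 and R1‖R2 ≤ 145 Ω will meet the spec.)

R_th ≤ 145 Ω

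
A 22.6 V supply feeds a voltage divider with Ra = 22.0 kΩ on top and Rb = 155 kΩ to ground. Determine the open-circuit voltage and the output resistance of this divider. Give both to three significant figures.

V_th = 19.8 V, R_th = 19.3 kΩ

V_th is the open-circuit tap voltage: 22.6 × 155/(22.0 + 155) = 19.8 V.
With the supply zeroed, Ra and Rb appear in parallel from the tap: R_th = Ra‖Rb = (22.0 × 155)/177.0 = 19.3 kΩ.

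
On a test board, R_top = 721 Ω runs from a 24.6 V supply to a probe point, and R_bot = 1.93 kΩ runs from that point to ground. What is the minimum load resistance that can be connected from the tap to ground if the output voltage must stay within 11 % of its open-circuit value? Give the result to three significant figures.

R_L(min) ≈ 4.25 kΩ

Output resistance R_th = R_top‖R_bot = (721 × 1930)/2651 = 524.9 Ω.
The fractional drop is R_th/(R_th + R_L); requiring this ≤ 0.110 gives R_L ≥ R_th(1/0.110 − 1) = 524.9 × 8.091 = 4.25 kΩ.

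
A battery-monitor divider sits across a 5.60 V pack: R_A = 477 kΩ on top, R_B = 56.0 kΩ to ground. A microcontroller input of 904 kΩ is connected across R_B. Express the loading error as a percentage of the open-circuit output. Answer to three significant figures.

The divider's output (Thévenin) resistance is R_A‖R_B = 50.12 kΩ.
Fractional drop under load = R_th/(R_th + R_L) = 50.12 / (50.12 + 904) = 0.05253.
So the output falls by 5.25 %.

5.25 %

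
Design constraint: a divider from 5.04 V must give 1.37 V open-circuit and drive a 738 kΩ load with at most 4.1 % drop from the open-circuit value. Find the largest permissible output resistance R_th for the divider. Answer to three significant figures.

R_th ≤ 31.6 kΩ

Loading drop = R_th/(R_th + R_L) ≤ 0.0410, so R_th ≤ R_L · ε/(1−ε) = 738 kΩ × 0.0410/0.9590 = 31.6 kΩ.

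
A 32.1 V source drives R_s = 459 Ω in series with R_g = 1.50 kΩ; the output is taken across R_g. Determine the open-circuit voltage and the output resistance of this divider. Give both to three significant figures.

V_th is the open-circuit tap voltage: 32.1 × 1500/(459 + 1500) = 24.6 V.
With the supply zeroed, R_s and R_g appear in parallel from the tap: R_th = R_s‖R_g = (459 × 1500)/1959 = 351 Ω.

V_th = 24.6 V, R_th = 351 Ω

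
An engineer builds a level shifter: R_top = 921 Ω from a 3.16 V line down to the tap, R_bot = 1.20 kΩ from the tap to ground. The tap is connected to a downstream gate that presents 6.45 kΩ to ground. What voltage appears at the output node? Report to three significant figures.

The load sits in parallel with R_bot: R_bot‖R_L = (1200 × 6450) / (1200 + 6450) = 1012 Ω.
V_out = 3.16 × 1012 / (921 + 1012) = 3.16 × 1012/1933 = 1.65 V.

V_out ≈ 1.65 V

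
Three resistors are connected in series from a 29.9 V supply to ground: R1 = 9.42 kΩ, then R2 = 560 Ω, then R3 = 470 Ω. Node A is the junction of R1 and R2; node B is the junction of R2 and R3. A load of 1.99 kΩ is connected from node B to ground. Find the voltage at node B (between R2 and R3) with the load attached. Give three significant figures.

At node B, R3 is in parallel with the load: R3‖R_L = 380.2 Ω.
Below node A the resistance is R2 + (R3‖R_L) = 940.2 Ω, so V_A = 29.9 × 940.2/10360 = 2.713 V.
Then V_B = V_A × (R3‖R_L)/(R2 + R3‖R_L) = 2.713 × 380.2/940.2 = 1.10 V.

V ≈ 1.10 V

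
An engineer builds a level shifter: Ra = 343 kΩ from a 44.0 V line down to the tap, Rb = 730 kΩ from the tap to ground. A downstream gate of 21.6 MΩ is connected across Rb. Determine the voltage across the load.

V_out ≈ 29.6 V

The load sits in parallel with Rb: Rb‖R_L = (730 × 21600) / (730 + 21600) = 706.1 kΩ.
V_out = 44.0 × 706.1 / (343 + 706.1) = 44.0 × 706.1/1049 = 29.6 V.
(Unloaded it would have been 29.9 V.)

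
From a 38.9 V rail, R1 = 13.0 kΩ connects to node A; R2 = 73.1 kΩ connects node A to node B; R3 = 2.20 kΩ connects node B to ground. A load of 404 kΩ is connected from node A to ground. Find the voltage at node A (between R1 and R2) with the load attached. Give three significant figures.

V ≈ 32.3 V

Below node A the series string R2+R3 = 75.30 kΩ sits in parallel with the 404 kΩ load: 63.47 kΩ.
V_A = 38.9 × 63.47/(13.0 + 63.47) = 32.3 V.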